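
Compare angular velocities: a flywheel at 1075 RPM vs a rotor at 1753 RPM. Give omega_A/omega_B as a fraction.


Given: RPM_A = 1075, RPM_B = 1753
omega = 2*pi*RPM/60, so omega_A/omega_B = RPM_A / RPM_B
omega_A/omega_B = 1075 / 1753
omega_A/omega_B = 1075/1753

1075/1753


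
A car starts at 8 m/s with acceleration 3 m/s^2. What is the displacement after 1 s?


Given: v0 = 8 m/s, a = 3 m/s^2, t = 1 s
Using s = v0*t + (1/2)*a*t^2
s = 8*1 + (1/2)*3*1^2
s = 8 + (1/2)*3
s = 8 + 3/2
s = 19/2

19/2 m


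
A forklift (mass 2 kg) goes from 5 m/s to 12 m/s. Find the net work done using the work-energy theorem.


Given: m = 2 kg, v0 = 5 m/s, v = 12 m/s
Using W = (1/2)*m*(v^2 - v0^2)
v^2 = 12^2 = 144
v0^2 = 5^2 = 25
v^2 - v0^2 = 144 - 25 = 119
W = (1/2)*2*119 = 119 J

119 J


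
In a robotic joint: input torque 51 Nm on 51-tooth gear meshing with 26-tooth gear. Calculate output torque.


Given: N1 = 51, N2 = 26, T1 = 51 Nm
Using T2/T1 = N2/N1
T2 = T1 * N2 / N1
T2 = 51 * 26 / 51
T2 = 1326 / 51
T2 = 26 Nm

26 Nm


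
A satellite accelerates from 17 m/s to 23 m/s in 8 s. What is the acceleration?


Given: initial velocity v0 = 17 m/s, final velocity v = 23 m/s, time t = 8 s
Using a = (v - v0) / t
a = (23 - 17) / 8
a = 6 / 8
a = 3/4 m/s^2

3/4 m/s^2


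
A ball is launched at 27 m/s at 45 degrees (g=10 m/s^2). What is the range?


Given: v0 = 27 m/s, theta = 45 deg, g = 10 m/s^2
sin(2*45) = sin(90) = 1
Using R = v0^2 * sin(2*theta) / g
R = 27^2 * 1 / 10
R = 729 / 10
R = 729/10 m

729/10 m


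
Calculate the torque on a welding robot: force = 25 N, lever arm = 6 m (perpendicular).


Given: F = 25 N, r = 6 m, angle = 90 deg (perpendicular)
Using tau = F * r * sin(90)
sin(90) = 1
tau = 25 * 6 * 1
tau = 150 Nm

150 Nm


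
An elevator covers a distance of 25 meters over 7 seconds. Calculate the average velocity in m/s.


Given: distance d = 25 m, time t = 7 s
Using v = d / t
v = 25 / 7
v = 25/7 m/s

25/7 m/s


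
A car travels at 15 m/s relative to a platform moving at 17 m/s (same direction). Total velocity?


Given: object velocity = 15 m/s, platform velocity = 17 m/s (same direction)
Using classical velocity addition: v_total = v_object + v_platform
v_total = 15 + 17
v_total = 32 m/s

32 m/s


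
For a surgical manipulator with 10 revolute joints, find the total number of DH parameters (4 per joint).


Given: 10 joints, 4 DH parameters per joint (d, theta, a, alpha)
Total DH parameters = number_of_joints * 4
Total = 10 * 4
Total = 40

40


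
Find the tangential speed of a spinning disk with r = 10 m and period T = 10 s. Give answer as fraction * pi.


Given: radius r = 10 m, period T = 10 s
Using v = 2*pi*r / T
v = 2*pi*10 / 10
v = 20*pi / 10
v = 2*pi m/s

2*pi m/s


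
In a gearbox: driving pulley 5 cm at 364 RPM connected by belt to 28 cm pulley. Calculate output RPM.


Given: D1 = 5 cm, w1 = 364 RPM, D2 = 28 cm
Using D1*w1 = D2*w2
w2 = D1*w1 / D2
w2 = 5*364 / 28
w2 = 1820 / 28
w2 = 65 RPM

65 RPM


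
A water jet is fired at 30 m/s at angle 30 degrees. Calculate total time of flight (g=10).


Given: v0 = 30 m/s, theta = 30 deg, g = 10 m/s^2
sin(30) = 1/2
Using T = 2*v0*sin(theta) / g
T = 2*30*1/2 / 10
T = 30 / 10
T = 3 s

3 s


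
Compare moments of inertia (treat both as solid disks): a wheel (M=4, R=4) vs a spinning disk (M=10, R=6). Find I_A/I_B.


Given: M1=4 kg, R1=4 m, M2=10 kg, R2=6 m
For a disk: I = (1/2)*M*R^2, so I_A/I_B = (M1*R1^2)/(M2*R2^2)
M1*R1^2 = 4*16 = 64
M2*R2^2 = 10*36 = 360
I_A/I_B = 64/360 = 8/45

8/45


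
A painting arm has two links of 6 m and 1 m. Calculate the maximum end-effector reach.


Given: L1 = 6 m, L2 = 1 m
For a 2-link planar arm, max reach = L1 + L2 (fully extended)
Max reach = 6 + 1
Max reach = 7 m

7 m


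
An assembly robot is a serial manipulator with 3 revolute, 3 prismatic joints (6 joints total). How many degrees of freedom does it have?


Given: serial robot with 3 revolute, 3 prismatic joints
DOF contribution per joint type: revolute=1, prismatic=1, spherical=3, fixed=0
DOF = 3*1 + 3*1
DOF = 6

6


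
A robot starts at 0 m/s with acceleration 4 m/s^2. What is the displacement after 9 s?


Given: v0 = 0 m/s, a = 4 m/s^2, t = 9 s
Using s = v0*t + (1/2)*a*t^2
s = 0*9 + (1/2)*4*9^2
s = 0 + (1/2)*324
s = 0 + 162
s = 162

162 m


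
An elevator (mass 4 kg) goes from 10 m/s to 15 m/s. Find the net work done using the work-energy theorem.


Given: m = 4 kg, v0 = 10 m/s, v = 15 m/s
Using W = (1/2)*m*(v^2 - v0^2)
v^2 = 15^2 = 225
v0^2 = 10^2 = 100
v^2 - v0^2 = 225 - 100 = 125
W = (1/2)*4*125 = 250 J

250 J


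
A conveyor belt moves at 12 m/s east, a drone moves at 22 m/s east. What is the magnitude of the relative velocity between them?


Given: v_A = 12 m/s east, v_B = 22 m/s east
Both move in the same direction; relative speed = |v_A - v_B|
|12 - 22| = |-10|
= 10 m/s

10 m/s


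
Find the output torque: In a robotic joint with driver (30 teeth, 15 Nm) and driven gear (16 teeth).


Given: N1 = 30, N2 = 16, T1 = 15 Nm
Using T2/T1 = N2/N1
T2 = T1 * N2 / N1
T2 = 15 * 16 / 30
T2 = 240 / 30
T2 = 8 Nm

8 Nm


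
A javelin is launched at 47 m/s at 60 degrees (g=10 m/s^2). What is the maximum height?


Given: v0 = 47 m/s, theta = 60 deg, g = 10 m/s^2
sin^2(60) = 3/4
Using H = v0^2 * sin^2(theta) / (2*g)
H = 47^2 * 3/4 / (2*10)
H = 2209 * 3/4 / 20
H = 6627/4 / 20
H = 6627/80 m

6627/80 m


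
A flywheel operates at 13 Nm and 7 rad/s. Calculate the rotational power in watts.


Given: tau = 13 Nm, omega = 7 rad/s
Using P = tau * omega
P = 13 * 7
P = 91 W

91 W


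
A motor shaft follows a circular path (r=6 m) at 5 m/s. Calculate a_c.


Given: v = 5 m/s, r = 6 m
Using a_c = v^2 / r
a_c = 5^2 / 6
a_c = 25 / 6
a_c = 25/6 m/s^2

25/6 m/s^2


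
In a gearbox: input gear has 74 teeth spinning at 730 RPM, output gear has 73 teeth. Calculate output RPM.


Given: N1 = 74 teeth, w1 = 730 RPM, N2 = 73 teeth
Using N1*w1 = N2*w2
w2 = N1*w1 / N2
w2 = 74*730 / 73
w2 = 54020 / 73
w2 = 740 RPM

740 RPM


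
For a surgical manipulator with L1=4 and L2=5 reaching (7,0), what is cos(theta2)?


Given: L1 = 4, L2 = 5, target (x, y) = (7, 0)
Using cos(theta2) = (x^2 + y^2 - L1^2 - L2^2) / (2*L1*L2)
x^2 + y^2 = 7^2 + 0 = 49
L1^2 + L2^2 = 16 + 25 = 41
Numerator = 49 - 41 = 8
Denominator = 2*4*5 = 40
cos(theta2) = 8/40 = 1/5

1/5


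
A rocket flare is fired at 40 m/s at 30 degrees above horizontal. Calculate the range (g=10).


Given: v0 = 40 m/s, theta = 30 deg, g = 10 m/s^2
sin(2*30) = sin(60) = sqrt(3)/2
Using R = v0^2 * sin(2*theta) / g
R = 40^2 * (sqrt(3)/2) / 10
R = 1600 * sqrt(3) / 20
R = 80*sqrt(3) m

80*sqrt(3) m


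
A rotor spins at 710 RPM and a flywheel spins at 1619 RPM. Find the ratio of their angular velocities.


Given: RPM_A = 710, RPM_B = 1619
omega = 2*pi*RPM/60, so omega_A/omega_B = RPM_A / RPM_B
omega_A/omega_B = 710 / 1619
omega_A/omega_B = 710/1619

710/1619


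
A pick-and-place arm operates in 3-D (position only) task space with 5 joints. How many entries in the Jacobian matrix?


Given: task space dimension = 3, joints = 5
Jacobian is a 3 x 5 matrix
Total entries = rows * columns
Total = 3 * 5
Total = 15

15


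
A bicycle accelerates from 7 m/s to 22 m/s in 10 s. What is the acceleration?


Given: initial velocity v0 = 7 m/s, final velocity v = 22 m/s, time t = 10 s
Using a = (v - v0) / t
a = (22 - 7) / 10
a = 15 / 10
a = 3/2 m/s^2

3/2 m/s^2


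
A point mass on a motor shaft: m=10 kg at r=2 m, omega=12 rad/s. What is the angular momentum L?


Given: m = 10 kg, r = 2 m, omega = 12 rad/s
For a point mass: I = m*r^2
I = 10*2^2 = 10*4 = 40
L = I*omega = 40*12
L = 480 kg*m^2/s

480 kg*m^2/s


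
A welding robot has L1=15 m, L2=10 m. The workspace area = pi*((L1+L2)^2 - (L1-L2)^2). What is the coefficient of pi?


Given: L1 = 15, L2 = 10
(L1+L2)^2 = (25)^2 = 625
(L1-L2)^2 = (5)^2 = 25
Difference = 625 - 25 = 600
This equals 4*L1*L2 = 4*15*10 = 600
Workspace area = 600*pi

600


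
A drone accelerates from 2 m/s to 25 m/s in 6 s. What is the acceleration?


Given: initial velocity v0 = 2 m/s, final velocity v = 25 m/s, time t = 6 s
Using a = (v - v0) / t
a = (25 - 2) / 6
a = 23 / 6
a = 23/6 m/s^2

23/6 m/s^2


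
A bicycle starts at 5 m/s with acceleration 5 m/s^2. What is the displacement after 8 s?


Given: v0 = 5 m/s, a = 5 m/s^2, t = 8 s
Using s = v0*t + (1/2)*a*t^2
s = 5*8 + (1/2)*5*8^2
s = 40 + (1/2)*320
s = 40 + 160
s = 200

200 m


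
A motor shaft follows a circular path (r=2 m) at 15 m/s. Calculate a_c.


Given: v = 15 m/s, r = 2 m
Using a_c = v^2 / r
a_c = 15^2 / 2
a_c = 225 / 2
a_c = 225/2 m/s^2

225/2 m/s^2


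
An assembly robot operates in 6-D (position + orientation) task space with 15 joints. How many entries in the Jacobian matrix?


Given: task space dimension = 6, joints = 15
Jacobian is a 6 x 15 matrix
Total entries = rows * columns
Total = 6 * 15
Total = 90

90


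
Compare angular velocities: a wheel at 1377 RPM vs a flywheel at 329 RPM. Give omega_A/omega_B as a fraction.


Given: RPM_A = 1377, RPM_B = 329
omega = 2*pi*RPM/60, so omega_A/omega_B = RPM_A / RPM_B
omega_A/omega_B = 1377 / 329
omega_A/omega_B = 1377/329

1377/329


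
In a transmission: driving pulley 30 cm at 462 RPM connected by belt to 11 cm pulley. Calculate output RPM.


Given: D1 = 30 cm, w1 = 462 RPM, D2 = 11 cm
Using D1*w1 = D2*w2
w2 = D1*w1 / D2
w2 = 30*462 / 11
w2 = 13860 / 11
w2 = 1260 RPM

1260 RPM


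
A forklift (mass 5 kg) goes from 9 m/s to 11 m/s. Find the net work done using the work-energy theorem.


Given: m = 5 kg, v0 = 9 m/s, v = 11 m/s
Using W = (1/2)*m*(v^2 - v0^2)
v^2 = 11^2 = 121
v0^2 = 9^2 = 81
v^2 - v0^2 = 121 - 81 = 40
W = (1/2)*5*40 = 100 J

100 J


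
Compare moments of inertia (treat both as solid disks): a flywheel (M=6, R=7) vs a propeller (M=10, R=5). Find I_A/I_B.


Given: M1=6 kg, R1=7 m, M2=10 kg, R2=5 m
For a disk: I = (1/2)*M*R^2, so I_A/I_B = (M1*R1^2)/(M2*R2^2)
M1*R1^2 = 6*49 = 294
M2*R2^2 = 10*25 = 250
I_A/I_B = 294/250 = 147/125

147/125


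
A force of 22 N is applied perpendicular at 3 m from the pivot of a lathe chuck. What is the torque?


Given: F = 22 N, r = 3 m, angle = 90 deg (perpendicular)
Using tau = F * r * sin(90)
sin(90) = 1
tau = 22 * 3 * 1
tau = 66 Nm

66 Nm


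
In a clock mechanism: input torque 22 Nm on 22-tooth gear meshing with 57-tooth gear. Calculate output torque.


Given: N1 = 22, N2 = 57, T1 = 22 Nm
Using T2/T1 = N2/N1
T2 = T1 * N2 / N1
T2 = 22 * 57 / 22
T2 = 1254 / 22
T2 = 57 Nm

57 Nm


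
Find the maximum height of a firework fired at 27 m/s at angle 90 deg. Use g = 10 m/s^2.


Given: v0 = 27 m/s, theta = 90 deg, g = 10 m/s^2
sin^2(90) = 1
Using H = v0^2 * sin^2(theta) / (2*g)
H = 27^2 * 1 / (2*10)
H = 729 * 1 / 20
H = 729 / 20
H = 729/20 m

729/20 m


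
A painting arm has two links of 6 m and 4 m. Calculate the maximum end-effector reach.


Given: L1 = 6 m, L2 = 4 m
For a 2-link planar arm, max reach = L1 + L2 (fully extended)
Max reach = 6 + 4
Max reach = 10 m

10 m


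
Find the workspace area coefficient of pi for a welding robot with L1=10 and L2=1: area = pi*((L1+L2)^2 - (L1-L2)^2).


Given: L1 = 10, L2 = 1
(L1+L2)^2 = (11)^2 = 121
(L1-L2)^2 = (9)^2 = 81
Difference = 121 - 81 = 40
This equals 4*L1*L2 = 4*10*1 = 40
Workspace area = 40*pi

40


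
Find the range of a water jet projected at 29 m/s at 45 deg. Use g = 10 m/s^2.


Given: v0 = 29 m/s, theta = 45 deg, g = 10 m/s^2
sin(2*45) = sin(90) = 1
Using R = v0^2 * sin(2*theta) / g
R = 29^2 * 1 / 10
R = 841 / 10
R = 841/10 m

841/10 m


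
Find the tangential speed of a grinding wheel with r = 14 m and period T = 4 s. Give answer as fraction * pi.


Given: radius r = 14 m, period T = 4 s
Using v = 2*pi*r / T
v = 2*pi*14 / 4
v = 28*pi / 4
v = 7*pi m/s

7*pi m/s


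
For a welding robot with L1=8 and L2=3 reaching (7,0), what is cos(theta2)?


Given: L1 = 8, L2 = 3, target (x, y) = (7, 0)
Using cos(theta2) = (x^2 + y^2 - L1^2 - L2^2) / (2*L1*L2)
x^2 + y^2 = 7^2 + 0 = 49
L1^2 + L2^2 = 64 + 9 = 73
Numerator = 49 - 73 = -24
Denominator = 2*8*3 = 48
cos(theta2) = -24/48 = -1/2

-1/2


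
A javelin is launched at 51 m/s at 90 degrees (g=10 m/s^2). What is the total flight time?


Given: v0 = 51 m/s, theta = 90 deg, g = 10 m/s^2
sin(90) = 1
Using T = 2*v0*sin(theta) / g
T = 2*51*1 / 10
T = 102 / 10
T = 51/5 s

51/5 s


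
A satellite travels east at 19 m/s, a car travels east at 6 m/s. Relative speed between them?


Given: v_A = 19 m/s east, v_B = 6 m/s east
Both move in the same direction; relative speed = |v_A - v_B|
|19 - 6| = |13|
= 13 m/s

13 m/s


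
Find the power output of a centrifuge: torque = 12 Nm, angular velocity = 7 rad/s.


Given: tau = 12 Nm, omega = 7 rad/s
Using P = tau * omega
P = 12 * 7
P = 84 W

84 W


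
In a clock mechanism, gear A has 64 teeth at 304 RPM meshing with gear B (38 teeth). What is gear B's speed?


Given: N1 = 64 teeth, w1 = 304 RPM, N2 = 38 teeth
Using N1*w1 = N2*w2
w2 = N1*w1 / N2
w2 = 64*304 / 38
w2 = 19456 / 38
w2 = 512 RPM

512 RPM


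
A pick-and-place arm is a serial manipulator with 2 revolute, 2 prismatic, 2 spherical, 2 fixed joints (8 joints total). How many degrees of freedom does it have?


Given: serial robot with 2 revolute, 2 prismatic, 2 spherical, 2 fixed joints
DOF contribution per joint type: revolute=1, prismatic=1, spherical=3, fixed=0
DOF = 2*1 + 2*1 + 2*3 + 2*0
DOF = 10

10


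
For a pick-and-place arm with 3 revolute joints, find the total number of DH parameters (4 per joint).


Given: 3 joints, 4 DH parameters per joint (d, theta, a, alpha)
Total DH parameters = number_of_joints * 4
Total = 3 * 4
Total = 12

12


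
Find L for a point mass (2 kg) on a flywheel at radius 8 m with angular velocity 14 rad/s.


Given: m = 2 kg, r = 8 m, omega = 14 rad/s
For a point mass: I = m*r^2
I = 2*8^2 = 2*64 = 128
L = I*omega = 128*14
L = 1792 kg*m^2/s

1792 kg*m^2/s


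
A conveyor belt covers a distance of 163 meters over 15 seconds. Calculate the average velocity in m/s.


Given: distance d = 163 m, time t = 15 s
Using v = d / t
v = 163 / 15
v = 163/15 m/s

163/15 m/s


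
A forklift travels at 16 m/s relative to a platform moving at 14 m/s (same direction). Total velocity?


Given: object velocity = 16 m/s, platform velocity = 14 m/s (same direction)
Using classical velocity addition: v_total = v_object + v_platform
v_total = 16 + 14
v_total = 30 m/s

30 m/s


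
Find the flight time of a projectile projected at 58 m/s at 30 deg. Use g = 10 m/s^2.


Given: v0 = 58 m/s, theta = 30 deg, g = 10 m/s^2
sin(30) = 1/2
Using T = 2*v0*sin(theta) / g
T = 2*58*1/2 / 10
T = 58 / 10
T = 29/5 s

29/5 s


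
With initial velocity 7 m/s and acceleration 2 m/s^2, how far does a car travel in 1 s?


Given: v0 = 7 m/s, a = 2 m/s^2, t = 1 s
Using s = v0*t + (1/2)*a*t^2
s = 7*1 + (1/2)*2*1^2
s = 7 + (1/2)*2
s = 7 + 1
s = 8

8 m


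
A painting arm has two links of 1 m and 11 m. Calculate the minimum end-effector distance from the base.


Given: L1 = 1 m, L2 = 11 m
For a 2-link planar arm, min reach = |L1 - L2| (second link folded back)
Min reach = |1 - 11|
Min reach = 10 m

10 m


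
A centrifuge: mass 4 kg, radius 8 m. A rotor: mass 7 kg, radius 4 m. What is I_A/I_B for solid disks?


Given: M1=4 kg, R1=8 m, M2=7 kg, R2=4 m
For a disk: I = (1/2)*M*R^2, so I_A/I_B = (M1*R1^2)/(M2*R2^2)
M1*R1^2 = 4*64 = 256
M2*R2^2 = 7*16 = 112
I_A/I_B = 256/112 = 16/7

16/7


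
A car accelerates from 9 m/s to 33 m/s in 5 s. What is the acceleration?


Given: initial velocity v0 = 9 m/s, final velocity v = 33 m/s, time t = 5 s
Using a = (v - v0) / t
a = (33 - 9) / 5
a = 24 / 5
a = 24/5 m/s^2

24/5 m/s^2


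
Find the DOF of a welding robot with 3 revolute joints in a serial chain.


Given: serial robot with 3 revolute joints
DOF contribution per joint type: revolute=1, prismatic=1, spherical=3, fixed=0
DOF = 3*1
DOF = 3

3


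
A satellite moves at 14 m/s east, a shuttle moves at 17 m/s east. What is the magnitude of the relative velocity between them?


Given: v_A = 14 m/s east, v_B = 17 m/s east
Both move in the same direction; relative speed = |v_A - v_B|
|14 - 17| = |-3|
= 3 m/s

3 m/s


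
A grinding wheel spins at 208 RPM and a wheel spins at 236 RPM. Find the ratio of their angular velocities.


Given: RPM_A = 208, RPM_B = 236
omega = 2*pi*RPM/60, so omega_A/omega_B = RPM_A / RPM_B
omega_A/omega_B = 208 / 236
omega_A/omega_B = 52/59

52/59


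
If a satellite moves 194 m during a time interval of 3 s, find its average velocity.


Given: distance d = 194 m, time t = 3 s
Using v = d / t
v = 194 / 3
v = 194/3 m/s

194/3 m/s


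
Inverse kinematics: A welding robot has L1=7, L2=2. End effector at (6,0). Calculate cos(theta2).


Given: L1 = 7, L2 = 2, target (x, y) = (6, 0)
Using cos(theta2) = (x^2 + y^2 - L1^2 - L2^2) / (2*L1*L2)
x^2 + y^2 = 6^2 + 0 = 36
L1^2 + L2^2 = 49 + 4 = 53
Numerator = 36 - 53 = -17
Denominator = 2*7*2 = 28
cos(theta2) = -17/28 = -17/28

-17/28


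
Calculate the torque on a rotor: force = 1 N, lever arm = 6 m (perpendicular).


Given: F = 1 N, r = 6 m, angle = 90 deg (perpendicular)
Using tau = F * r * sin(90)
sin(90) = 1
tau = 1 * 6 * 1
tau = 6 Nm

6 Nm


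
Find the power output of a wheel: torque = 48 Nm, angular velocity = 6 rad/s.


Given: tau = 48 Nm, omega = 6 rad/s
Using P = tau * omega
P = 48 * 6
P = 288 W

288 W


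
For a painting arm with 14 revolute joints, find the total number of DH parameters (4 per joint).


Given: 14 joints, 4 DH parameters per joint (d, theta, a, alpha)
Total DH parameters = number_of_joints * 4
Total = 14 * 4
Total = 56

56


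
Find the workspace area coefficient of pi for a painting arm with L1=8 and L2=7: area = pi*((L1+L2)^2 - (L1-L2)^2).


Given: L1 = 8, L2 = 7
(L1+L2)^2 = (15)^2 = 225
(L1-L2)^2 = (1)^2 = 1
Difference = 225 - 1 = 224
This equals 4*L1*L2 = 4*8*7 = 224
Workspace area = 224*pi

224


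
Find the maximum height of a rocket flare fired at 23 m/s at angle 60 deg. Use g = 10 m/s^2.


Given: v0 = 23 m/s, theta = 60 deg, g = 10 m/s^2
sin^2(60) = 3/4
Using H = v0^2 * sin^2(theta) / (2*g)
H = 23^2 * 3/4 / (2*10)
H = 529 * 3/4 / 20
H = 1587/4 / 20
H = 1587/80 m

1587/80 m


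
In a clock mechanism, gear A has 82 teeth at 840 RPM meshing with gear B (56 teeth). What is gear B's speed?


Given: N1 = 82 teeth, w1 = 840 RPM, N2 = 56 teeth
Using N1*w1 = N2*w2
w2 = N1*w1 / N2
w2 = 82*840 / 56
w2 = 68880 / 56
w2 = 1230 RPM

1230 RPM


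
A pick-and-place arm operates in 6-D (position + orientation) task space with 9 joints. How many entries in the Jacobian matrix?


Given: task space dimension = 6, joints = 9
Jacobian is a 6 x 9 matrix
Total entries = rows * columns
Total = 6 * 9
Total = 54

54


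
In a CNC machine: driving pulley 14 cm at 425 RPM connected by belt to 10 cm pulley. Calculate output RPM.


Given: D1 = 14 cm, w1 = 425 RPM, D2 = 10 cm
Using D1*w1 = D2*w2
w2 = D1*w1 / D2
w2 = 14*425 / 10
w2 = 5950 / 10
w2 = 595 RPM

595 RPM


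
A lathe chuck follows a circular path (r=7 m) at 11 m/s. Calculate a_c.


Given: v = 11 m/s, r = 7 m
Using a_c = v^2 / r
a_c = 11^2 / 7
a_c = 121 / 7
a_c = 121/7 m/s^2

121/7 m/s^2


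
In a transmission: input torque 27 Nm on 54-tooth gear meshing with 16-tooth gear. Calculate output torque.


Given: N1 = 54, N2 = 16, T1 = 27 Nm
Using T2/T1 = N2/N1
T2 = T1 * N2 / N1
T2 = 27 * 16 / 54
T2 = 432 / 54
T2 = 8 Nm

8 Nm


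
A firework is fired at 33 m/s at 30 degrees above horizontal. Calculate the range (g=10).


Given: v0 = 33 m/s, theta = 30 deg, g = 10 m/s^2
sin(2*30) = sin(60) = sqrt(3)/2
Using R = v0^2 * sin(2*theta) / g
R = 33^2 * (sqrt(3)/2) / 10
R = 1089 * sqrt(3) / 20
R = 1089/20*sqrt(3) m

1089/20*sqrt(3) m


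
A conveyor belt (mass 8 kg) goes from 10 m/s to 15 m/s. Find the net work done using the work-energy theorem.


Given: m = 8 kg, v0 = 10 m/s, v = 15 m/s
Using W = (1/2)*m*(v^2 - v0^2)
v^2 = 15^2 = 225
v0^2 = 10^2 = 100
v^2 - v0^2 = 225 - 100 = 125
W = (1/2)*8*125 = 500 J

500 J


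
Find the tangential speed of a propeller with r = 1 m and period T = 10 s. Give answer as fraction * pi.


Given: radius r = 1 m, period T = 10 s
Using v = 2*pi*r / T
v = 2*pi*1 / 10
v = 2*pi / 10
v = 1/5*pi m/s

1/5*pi m/s


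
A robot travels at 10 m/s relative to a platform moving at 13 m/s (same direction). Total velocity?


Given: object velocity = 10 m/s, platform velocity = 13 m/s (same direction)
Using classical velocity addition: v_total = v_object + v_platform
v_total = 10 + 13
v_total = 23 m/s

23 m/s


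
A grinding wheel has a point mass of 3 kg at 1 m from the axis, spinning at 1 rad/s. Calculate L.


Given: m = 3 kg, r = 1 m, omega = 1 rad/s
For a point mass: I = m*r^2
I = 3*1^2 = 3*1 = 3
L = I*omega = 3*1
L = 3 kg*m^2/s

3 kg*m^2/s


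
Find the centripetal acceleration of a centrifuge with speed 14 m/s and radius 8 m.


Given: v = 14 m/s, r = 8 m
Using a_c = v^2 / r
a_c = 14^2 / 8
a_c = 196 / 8
a_c = 49/2 m/s^2

49/2 m/s^2


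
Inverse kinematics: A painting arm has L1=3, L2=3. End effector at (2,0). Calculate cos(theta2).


Given: L1 = 3, L2 = 3, target (x, y) = (2, 0)
Using cos(theta2) = (x^2 + y^2 - L1^2 - L2^2) / (2*L1*L2)
x^2 + y^2 = 2^2 + 0 = 4
L1^2 + L2^2 = 9 + 9 = 18
Numerator = 4 - 18 = -14
Denominator = 2*3*3 = 18
cos(theta2) = -14/18 = -7/9

-7/9


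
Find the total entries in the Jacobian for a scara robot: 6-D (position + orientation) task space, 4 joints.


Given: task space dimension = 6, joints = 4
Jacobian is a 6 x 4 matrix
Total entries = rows * columns
Total = 6 * 4
Total = 24

24


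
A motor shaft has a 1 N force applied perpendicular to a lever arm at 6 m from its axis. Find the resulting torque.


Given: F = 1 N, r = 6 m, angle = 90 deg (perpendicular)
Using tau = F * r * sin(90)
sin(90) = 1
tau = 1 * 6 * 1
tau = 6 Nm

6 Nm


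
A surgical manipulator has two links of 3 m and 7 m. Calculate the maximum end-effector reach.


Given: L1 = 3 m, L2 = 7 m
For a 2-link planar arm, max reach = L1 + L2 (fully extended)
Max reach = 3 + 7
Max reach = 10 m

10 m


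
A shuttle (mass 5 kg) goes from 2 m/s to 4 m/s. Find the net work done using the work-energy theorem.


Given: m = 5 kg, v0 = 2 m/s, v = 4 m/s
Using W = (1/2)*m*(v^2 - v0^2)
v^2 = 4^2 = 16
v0^2 = 2^2 = 4
v^2 - v0^2 = 16 - 4 = 12
W = (1/2)*5*12 = 30 J

30 J


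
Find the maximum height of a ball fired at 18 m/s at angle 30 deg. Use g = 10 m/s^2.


Given: v0 = 18 m/s, theta = 30 deg, g = 10 m/s^2
sin^2(30) = 1/4
Using H = v0^2 * sin^2(theta) / (2*g)
H = 18^2 * 1/4 / (2*10)
H = 324 * 1/4 / 20
H = 81 / 20
H = 81/20 m

81/20 m


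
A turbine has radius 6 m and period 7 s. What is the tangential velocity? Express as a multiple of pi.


Given: radius r = 6 m, period T = 7 s
Using v = 2*pi*r / T
v = 2*pi*6 / 7
v = 12*pi / 7
v = 12/7*pi m/s

12/7*pi m/s


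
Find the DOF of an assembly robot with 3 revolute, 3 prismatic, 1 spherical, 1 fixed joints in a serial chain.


Given: serial robot with 3 revolute, 3 prismatic, 1 spherical, 1 fixed joints
DOF contribution per joint type: revolute=1, prismatic=1, spherical=3, fixed=0
DOF = 3*1 + 3*1 + 1*3 + 1*0
DOF = 9

9


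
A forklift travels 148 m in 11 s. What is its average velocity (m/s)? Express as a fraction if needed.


Given: distance d = 148 m, time t = 11 s
Using v = d / t
v = 148 / 11
v = 148/11 m/s

148/11 m/s


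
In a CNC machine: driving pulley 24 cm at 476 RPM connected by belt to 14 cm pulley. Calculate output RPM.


Given: D1 = 24 cm, w1 = 476 RPM, D2 = 14 cm
Using D1*w1 = D2*w2
w2 = D1*w1 / D2
w2 = 24*476 / 14
w2 = 11424 / 14
w2 = 816 RPM

816 RPM


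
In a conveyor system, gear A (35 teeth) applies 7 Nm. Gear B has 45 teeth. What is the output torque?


Given: N1 = 35, N2 = 45, T1 = 7 Nm
Using T2/T1 = N2/N1
T2 = T1 * N2 / N1
T2 = 7 * 45 / 35
T2 = 315 / 35
T2 = 9 Nm

9 Nm


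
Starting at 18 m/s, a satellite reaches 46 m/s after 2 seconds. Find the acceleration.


Given: initial velocity v0 = 18 m/s, final velocity v = 46 m/s, time t = 2 s
Using a = (v - v0) / t
a = (46 - 18) / 2
a = 28 / 2
a = 14 m/s^2

14 m/s^2


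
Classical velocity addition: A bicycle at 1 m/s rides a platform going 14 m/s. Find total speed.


Given: object velocity = 1 m/s, platform velocity = 14 m/s (same direction)
Using classical velocity addition: v_total = v_object + v_platform
v_total = 1 + 14
v_total = 15 m/s

15 m/s


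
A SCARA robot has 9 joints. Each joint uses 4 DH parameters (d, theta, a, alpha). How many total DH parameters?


Given: 9 joints, 4 DH parameters per joint (d, theta, a, alpha)
Total DH parameters = number_of_joints * 4
Total = 9 * 4
Total = 36

36


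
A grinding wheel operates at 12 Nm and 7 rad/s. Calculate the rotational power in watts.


Given: tau = 12 Nm, omega = 7 rad/s
Using P = tau * omega
P = 12 * 7
P = 84 W

84 W


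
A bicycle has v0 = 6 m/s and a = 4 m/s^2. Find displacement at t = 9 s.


Given: v0 = 6 m/s, a = 4 m/s^2, t = 9 s
Using s = v0*t + (1/2)*a*t^2
s = 6*9 + (1/2)*4*9^2
s = 54 + (1/2)*324
s = 54 + 162
s = 216

216 m


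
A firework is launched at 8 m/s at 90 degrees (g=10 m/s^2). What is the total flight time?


Given: v0 = 8 m/s, theta = 90 deg, g = 10 m/s^2
sin(90) = 1
Using T = 2*v0*sin(theta) / g
T = 2*8*1 / 10
T = 16 / 10
T = 8/5 s

8/5 s


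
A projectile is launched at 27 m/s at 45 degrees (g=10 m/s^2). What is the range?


Given: v0 = 27 m/s, theta = 45 deg, g = 10 m/s^2
sin(2*45) = sin(90) = 1
Using R = v0^2 * sin(2*theta) / g
R = 27^2 * 1 / 10
R = 729 / 10
R = 729/10 m

729/10 m


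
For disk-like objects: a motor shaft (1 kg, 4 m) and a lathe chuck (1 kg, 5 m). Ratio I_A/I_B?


Given: M1=1 kg, R1=4 m, M2=1 kg, R2=5 m
For a disk: I = (1/2)*M*R^2, so I_A/I_B = (M1*R1^2)/(M2*R2^2)
M1*R1^2 = 1*16 = 16
M2*R2^2 = 1*25 = 25
I_A/I_B = 16/25 = 16/25

16/25


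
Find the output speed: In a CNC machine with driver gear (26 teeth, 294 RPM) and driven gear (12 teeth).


Given: N1 = 26 teeth, w1 = 294 RPM, N2 = 12 teeth
Using N1*w1 = N2*w2
w2 = N1*w1 / N2
w2 = 26*294 / 12
w2 = 7644 / 12
w2 = 637 RPM

637 RPM


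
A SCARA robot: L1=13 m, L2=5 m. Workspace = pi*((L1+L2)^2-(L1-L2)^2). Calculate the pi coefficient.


Given: L1 = 13, L2 = 5
(L1+L2)^2 = (18)^2 = 324
(L1-L2)^2 = (8)^2 = 64
Difference = 324 - 64 = 260
This equals 4*L1*L2 = 4*13*5 = 260
Workspace area = 260*pi

260


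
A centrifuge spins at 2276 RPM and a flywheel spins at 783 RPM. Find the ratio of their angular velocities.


Given: RPM_A = 2276, RPM_B = 783
omega = 2*pi*RPM/60, so omega_A/omega_B = RPM_A / RPM_B
omega_A/omega_B = 2276 / 783
omega_A/omega_B = 2276/783

2276/783


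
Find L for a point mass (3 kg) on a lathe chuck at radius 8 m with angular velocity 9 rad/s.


Given: m = 3 kg, r = 8 m, omega = 9 rad/s
For a point mass: I = m*r^2
I = 3*8^2 = 3*64 = 192
L = I*omega = 192*9
L = 1728 kg*m^2/s

1728 kg*m^2/s


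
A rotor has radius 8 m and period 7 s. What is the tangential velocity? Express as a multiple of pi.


Given: radius r = 8 m, period T = 7 s
Using v = 2*pi*r / T
v = 2*pi*8 / 7
v = 16*pi / 7
v = 16/7*pi m/s

16/7*pi m/s


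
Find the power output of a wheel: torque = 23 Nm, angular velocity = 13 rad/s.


Given: tau = 23 Nm, omega = 13 rad/s
Using P = tau * omega
P = 23 * 13
P = 299 W

299 W


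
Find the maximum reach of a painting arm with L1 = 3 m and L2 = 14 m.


Given: L1 = 3 m, L2 = 14 m
For a 2-link planar arm, max reach = L1 + L2 (fully extended)
Max reach = 3 + 14
Max reach = 17 m

17 m


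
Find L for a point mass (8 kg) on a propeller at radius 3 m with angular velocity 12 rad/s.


Given: m = 8 kg, r = 3 m, omega = 12 rad/s
For a point mass: I = m*r^2
I = 8*3^2 = 8*9 = 72
L = I*omega = 72*12
L = 864 kg*m^2/s

864 kg*m^2/s


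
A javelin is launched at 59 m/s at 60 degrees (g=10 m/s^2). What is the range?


Given: v0 = 59 m/s, theta = 60 deg, g = 10 m/s^2
sin(2*60) = sin(120) = sqrt(3)/2
Using R = v0^2 * sin(2*theta) / g
R = 59^2 * (sqrt(3)/2) / 10
R = 3481 * sqrt(3) / 20
R = 3481/20*sqrt(3) m

3481/20*sqrt(3) m


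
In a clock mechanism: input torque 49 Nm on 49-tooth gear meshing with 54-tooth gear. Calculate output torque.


Given: N1 = 49, N2 = 54, T1 = 49 Nm
Using T2/T1 = N2/N1
T2 = T1 * N2 / N1
T2 = 49 * 54 / 49
T2 = 2646 / 49
T2 = 54 Nm

54 Nm


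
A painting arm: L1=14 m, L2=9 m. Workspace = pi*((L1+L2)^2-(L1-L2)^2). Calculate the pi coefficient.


Given: L1 = 14, L2 = 9
(L1+L2)^2 = (23)^2 = 529
(L1-L2)^2 = (5)^2 = 25
Difference = 529 - 25 = 504
This equals 4*L1*L2 = 4*14*9 = 504
Workspace area = 504*pi

504


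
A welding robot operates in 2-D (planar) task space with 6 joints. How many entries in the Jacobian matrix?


Given: task space dimension = 2, joints = 6
Jacobian is a 2 x 6 matrix
Total entries = rows * columns
Total = 2 * 6
Total = 12

12


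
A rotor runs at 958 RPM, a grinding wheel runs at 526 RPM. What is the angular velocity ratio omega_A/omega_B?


Given: RPM_A = 958, RPM_B = 526
omega = 2*pi*RPM/60, so omega_A/omega_B = RPM_A / RPM_B
omega_A/omega_B = 958 / 526
omega_A/omega_B = 479/263

479/263


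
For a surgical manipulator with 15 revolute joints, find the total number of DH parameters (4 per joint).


Given: 15 joints, 4 DH parameters per joint (d, theta, a, alpha)
Total DH parameters = number_of_joints * 4
Total = 15 * 4
Total = 60

60


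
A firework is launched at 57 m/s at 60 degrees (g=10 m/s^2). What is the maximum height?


Given: v0 = 57 m/s, theta = 60 deg, g = 10 m/s^2
sin^2(60) = 3/4
Using H = v0^2 * sin^2(theta) / (2*g)
H = 57^2 * 3/4 / (2*10)
H = 3249 * 3/4 / 20
H = 9747/4 / 20
H = 9747/80 m

9747/80 m


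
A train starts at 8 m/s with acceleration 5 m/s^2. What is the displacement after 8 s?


Given: v0 = 8 m/s, a = 5 m/s^2, t = 8 s
Using s = v0*t + (1/2)*a*t^2
s = 8*8 + (1/2)*5*8^2
s = 64 + (1/2)*320
s = 64 + 160
s = 224

224 m


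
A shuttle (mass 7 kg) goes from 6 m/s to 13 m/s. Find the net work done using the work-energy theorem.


Given: m = 7 kg, v0 = 6 m/s, v = 13 m/s
Using W = (1/2)*m*(v^2 - v0^2)
v^2 = 13^2 = 169
v0^2 = 6^2 = 36
v^2 - v0^2 = 169 - 36 = 133
W = (1/2)*7*133 = 931/2 J

931/2 J


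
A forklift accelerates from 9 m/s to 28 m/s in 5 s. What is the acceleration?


Given: initial velocity v0 = 9 m/s, final velocity v = 28 m/s, time t = 5 s
Using a = (v - v0) / t
a = (28 - 9) / 5
a = 19 / 5
a = 19/5 m/s^2

19/5 m/s^2


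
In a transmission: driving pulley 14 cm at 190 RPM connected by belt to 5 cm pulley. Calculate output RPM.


Given: D1 = 14 cm, w1 = 190 RPM, D2 = 5 cm
Using D1*w1 = D2*w2
w2 = D1*w1 / D2
w2 = 14*190 / 5
w2 = 2660 / 5
w2 = 532 RPM

532 RPM


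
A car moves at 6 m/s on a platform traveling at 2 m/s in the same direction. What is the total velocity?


Given: object velocity = 6 m/s, platform velocity = 2 m/s (same direction)
Using classical velocity addition: v_total = v_object + v_platform
v_total = 6 + 2
v_total = 8 m/s

8 m/s


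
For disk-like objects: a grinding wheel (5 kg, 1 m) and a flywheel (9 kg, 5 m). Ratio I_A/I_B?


Given: M1=5 kg, R1=1 m, M2=9 kg, R2=5 m
For a disk: I = (1/2)*M*R^2, so I_A/I_B = (M1*R1^2)/(M2*R2^2)
M1*R1^2 = 5*1 = 5
M2*R2^2 = 9*25 = 225
I_A/I_B = 5/225 = 1/45

1/45


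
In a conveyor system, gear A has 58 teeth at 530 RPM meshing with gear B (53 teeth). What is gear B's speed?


Given: N1 = 58 teeth, w1 = 530 RPM, N2 = 53 teeth
Using N1*w1 = N2*w2
w2 = N1*w1 / N2
w2 = 58*530 / 53
w2 = 30740 / 53
w2 = 580 RPM

580 RPM


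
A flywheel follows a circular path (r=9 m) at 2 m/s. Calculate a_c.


Given: v = 2 m/s, r = 9 m
Using a_c = v^2 / r
a_c = 2^2 / 9
a_c = 4 / 9
a_c = 4/9 m/s^2

4/9 m/s^2


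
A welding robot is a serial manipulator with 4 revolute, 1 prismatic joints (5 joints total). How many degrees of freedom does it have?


Given: serial robot with 4 revolute, 1 prismatic joints
DOF contribution per joint type: revolute=1, prismatic=1, spherical=3, fixed=0
DOF = 4*1 + 1*1
DOF = 5

5


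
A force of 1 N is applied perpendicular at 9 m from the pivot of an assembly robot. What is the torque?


Given: F = 1 N, r = 9 m, angle = 90 deg (perpendicular)
Using tau = F * r * sin(90)
sin(90) = 1
tau = 1 * 9 * 1
tau = 9 Nm

9 Nm


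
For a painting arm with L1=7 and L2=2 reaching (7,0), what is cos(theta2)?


Given: L1 = 7, L2 = 2, target (x, y) = (7, 0)
Using cos(theta2) = (x^2 + y^2 - L1^2 - L2^2) / (2*L1*L2)
x^2 + y^2 = 7^2 + 0 = 49
L1^2 + L2^2 = 49 + 4 = 53
Numerator = 49 - 53 = -4
Denominator = 2*7*2 = 28
cos(theta2) = -4/28 = -1/7

-1/7


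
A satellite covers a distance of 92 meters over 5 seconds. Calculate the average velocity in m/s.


Given: distance d = 92 m, time t = 5 s
Using v = d / t
v = 92 / 5
v = 92/5 m/s

92/5 m/s


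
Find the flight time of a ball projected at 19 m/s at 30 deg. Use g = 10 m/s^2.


Given: v0 = 19 m/s, theta = 30 deg, g = 10 m/s^2
sin(30) = 1/2
Using T = 2*v0*sin(theta) / g
T = 2*19*1/2 / 10
T = 19 / 10
T = 19/10 s

19/10 s


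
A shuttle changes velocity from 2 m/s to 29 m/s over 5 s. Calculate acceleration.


Given: initial velocity v0 = 2 m/s, final velocity v = 29 m/s, time t = 5 s
Using a = (v - v0) / t
a = (29 - 2) / 5
a = 27 / 5
a = 27/5 m/s^2

27/5 m/s^2


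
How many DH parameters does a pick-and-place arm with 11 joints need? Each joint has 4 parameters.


Given: 11 joints, 4 DH parameters per joint (d, theta, a, alpha)
Total DH parameters = number_of_joints * 4
Total = 11 * 4
Total = 44

44


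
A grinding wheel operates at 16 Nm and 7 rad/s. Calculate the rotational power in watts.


Given: tau = 16 Nm, omega = 7 rad/s
Using P = tau * omega
P = 16 * 7
P = 112 W

112 W


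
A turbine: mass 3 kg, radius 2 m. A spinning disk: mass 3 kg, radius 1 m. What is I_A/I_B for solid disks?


Given: M1=3 kg, R1=2 m, M2=3 kg, R2=1 m
For a disk: I = (1/2)*M*R^2, so I_A/I_B = (M1*R1^2)/(M2*R2^2)
M1*R1^2 = 3*4 = 12
M2*R2^2 = 3*1 = 3
I_A/I_B = 12/3 = 4

4


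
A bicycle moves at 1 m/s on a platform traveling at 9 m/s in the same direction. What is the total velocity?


Given: object velocity = 1 m/s, platform velocity = 9 m/s (same direction)
Using classical velocity addition: v_total = v_object + v_platform
v_total = 1 + 9
v_total = 10 m/s

10 m/s


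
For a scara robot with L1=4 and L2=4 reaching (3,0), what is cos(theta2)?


Given: L1 = 4, L2 = 4, target (x, y) = (3, 0)
Using cos(theta2) = (x^2 + y^2 - L1^2 - L2^2) / (2*L1*L2)
x^2 + y^2 = 3^2 + 0 = 9
L1^2 + L2^2 = 16 + 16 = 32
Numerator = 9 - 32 = -23
Denominator = 2*4*4 = 32
cos(theta2) = -23/32 = -23/32

-23/32


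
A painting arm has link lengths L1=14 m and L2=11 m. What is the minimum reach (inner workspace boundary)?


Given: L1 = 14 m, L2 = 11 m
For a 2-link planar arm, min reach = |L1 - L2| (second link folded back)
Min reach = |14 - 11|
Min reach = 3 m

3 m


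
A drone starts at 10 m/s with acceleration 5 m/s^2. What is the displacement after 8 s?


Given: v0 = 10 m/s, a = 5 m/s^2, t = 8 s
Using s = v0*t + (1/2)*a*t^2
s = 10*8 + (1/2)*5*8^2
s = 80 + (1/2)*320
s = 80 + 160
s = 240

240 m


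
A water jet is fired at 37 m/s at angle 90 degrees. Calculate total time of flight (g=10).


Given: v0 = 37 m/s, theta = 90 deg, g = 10 m/s^2
sin(90) = 1
Using T = 2*v0*sin(theta) / g
T = 2*37*1 / 10
T = 74 / 10
T = 37/5 s

37/5 s


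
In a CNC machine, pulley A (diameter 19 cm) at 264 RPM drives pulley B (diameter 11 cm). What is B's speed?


Given: D1 = 19 cm, w1 = 264 RPM, D2 = 11 cm
Using D1*w1 = D2*w2
w2 = D1*w1 / D2
w2 = 19*264 / 11
w2 = 5016 / 11
w2 = 456 RPM

456 RPM


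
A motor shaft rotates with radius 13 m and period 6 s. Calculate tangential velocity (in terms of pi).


Given: radius r = 13 m, period T = 6 s
Using v = 2*pi*r / T
v = 2*pi*13 / 6
v = 26*pi / 6
v = 13/3*pi m/s

13/3*pi m/s


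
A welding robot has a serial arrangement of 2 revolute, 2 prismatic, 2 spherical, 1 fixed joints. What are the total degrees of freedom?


Given: serial robot with 2 revolute, 2 prismatic, 2 spherical, 1 fixed joints
DOF contribution per joint type: revolute=1, prismatic=1, spherical=3, fixed=0
DOF = 2*1 + 2*1 + 2*3 + 1*0
DOF = 10

10


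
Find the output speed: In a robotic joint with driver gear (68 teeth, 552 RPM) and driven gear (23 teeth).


Given: N1 = 68 teeth, w1 = 552 RPM, N2 = 23 teeth
Using N1*w1 = N2*w2
w2 = N1*w1 / N2
w2 = 68*552 / 23
w2 = 37536 / 23
w2 = 1632 RPM

1632 RPM


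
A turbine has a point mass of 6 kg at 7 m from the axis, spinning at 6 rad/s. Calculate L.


Given: m = 6 kg, r = 7 m, omega = 6 rad/s
For a point mass: I = m*r^2
I = 6*7^2 = 6*49 = 294
L = I*omega = 294*6
L = 1764 kg*m^2/s

1764 kg*m^2/s


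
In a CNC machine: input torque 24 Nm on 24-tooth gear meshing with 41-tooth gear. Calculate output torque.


Given: N1 = 24, N2 = 41, T1 = 24 Nm
Using T2/T1 = N2/N1
T2 = T1 * N2 / N1
T2 = 24 * 41 / 24
T2 = 984 / 24
T2 = 41 Nm

41 Nm


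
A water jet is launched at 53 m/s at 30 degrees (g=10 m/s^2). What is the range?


Given: v0 = 53 m/s, theta = 30 deg, g = 10 m/s^2
sin(2*30) = sin(60) = sqrt(3)/2
Using R = v0^2 * sin(2*theta) / g
R = 53^2 * (sqrt(3)/2) / 10
R = 2809 * sqrt(3) / 20
R = 2809/20*sqrt(3) m

2809/20*sqrt(3) m


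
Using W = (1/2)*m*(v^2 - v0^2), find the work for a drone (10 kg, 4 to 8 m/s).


Given: m = 10 kg, v0 = 4 m/s, v = 8 m/s
Using W = (1/2)*m*(v^2 - v0^2)
v^2 = 8^2 = 64
v0^2 = 4^2 = 16
v^2 - v0^2 = 64 - 16 = 48
W = (1/2)*10*48 = 240 J

240 J


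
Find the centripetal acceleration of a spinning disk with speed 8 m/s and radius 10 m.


Given: v = 8 m/s, r = 10 m
Using a_c = v^2 / r
a_c = 8^2 / 10
a_c = 64 / 10
a_c = 32/5 m/s^2

32/5 m/s^2


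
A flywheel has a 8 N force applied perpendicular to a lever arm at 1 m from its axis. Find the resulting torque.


Given: F = 8 N, r = 1 m, angle = 90 deg (perpendicular)
Using tau = F * r * sin(90)
sin(90) = 1
tau = 8 * 1 * 1
tau = 8 Nm

8 Nm


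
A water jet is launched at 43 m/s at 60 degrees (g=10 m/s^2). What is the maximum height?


Given: v0 = 43 m/s, theta = 60 deg, g = 10 m/s^2
sin^2(60) = 3/4
Using H = v0^2 * sin^2(theta) / (2*g)
H = 43^2 * 3/4 / (2*10)
H = 1849 * 3/4 / 20
H = 5547/4 / 20
H = 5547/80 m

5547/80 m


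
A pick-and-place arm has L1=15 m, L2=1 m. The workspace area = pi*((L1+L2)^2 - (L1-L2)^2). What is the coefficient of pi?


Given: L1 = 15, L2 = 1
(L1+L2)^2 = (16)^2 = 256
(L1-L2)^2 = (14)^2 = 196
Difference = 256 - 196 = 60
This equals 4*L1*L2 = 4*15*1 = 60
Workspace area = 60*pi

60


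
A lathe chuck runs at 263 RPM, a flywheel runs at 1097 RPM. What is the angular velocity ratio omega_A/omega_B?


Given: RPM_A = 263, RPM_B = 1097
omega = 2*pi*RPM/60, so omega_A/omega_B = RPM_A / RPM_B
omega_A/omega_B = 263 / 1097
omega_A/omega_B = 263/1097

263/1097


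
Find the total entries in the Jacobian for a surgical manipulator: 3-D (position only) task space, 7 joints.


Given: task space dimension = 3, joints = 7
Jacobian is a 3 x 7 matrix
Total entries = rows * columns
Total = 3 * 7
Total = 21

21


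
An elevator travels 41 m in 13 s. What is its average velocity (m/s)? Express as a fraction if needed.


Given: distance d = 41 m, time t = 13 s
Using v = d / t
v = 41 / 13
v = 41/13 m/s

41/13 m/s


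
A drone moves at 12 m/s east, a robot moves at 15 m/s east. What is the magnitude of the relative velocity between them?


Given: v_A = 12 m/s east, v_B = 15 m/s east
Both move in the same direction; relative speed = |v_A - v_B|
|12 - 15| = |-3|
= 3 m/s

3 m/s


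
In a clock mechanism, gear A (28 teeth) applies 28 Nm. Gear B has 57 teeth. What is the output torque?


Given: N1 = 28, N2 = 57, T1 = 28 Nm
Using T2/T1 = N2/N1
T2 = T1 * N2 / N1
T2 = 28 * 57 / 28
T2 = 1596 / 28
T2 = 57 Nm

57 Nm
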